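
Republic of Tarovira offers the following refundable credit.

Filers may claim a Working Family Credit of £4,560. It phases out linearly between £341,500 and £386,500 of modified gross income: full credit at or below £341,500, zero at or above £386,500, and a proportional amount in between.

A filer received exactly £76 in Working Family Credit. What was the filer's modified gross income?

£385,750

£76 is 76/4,560 of the full £4,560, so 4,484/4,560 of the £45,000 range has been used: income = £341,500 + £45,000 × 4,484/4,560 = £385,750.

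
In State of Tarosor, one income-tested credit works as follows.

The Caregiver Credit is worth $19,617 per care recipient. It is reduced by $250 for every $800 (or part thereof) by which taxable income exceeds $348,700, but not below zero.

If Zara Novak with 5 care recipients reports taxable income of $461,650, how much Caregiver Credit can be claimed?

$62,585

Caregiver Credit: base = 5 × $19,617 = $98,085. income exceeds $348,700 by $112,950, which is 142 full-or-partial $800 increments; reduction = 142 × $250 = $35,500, leaving $62,585.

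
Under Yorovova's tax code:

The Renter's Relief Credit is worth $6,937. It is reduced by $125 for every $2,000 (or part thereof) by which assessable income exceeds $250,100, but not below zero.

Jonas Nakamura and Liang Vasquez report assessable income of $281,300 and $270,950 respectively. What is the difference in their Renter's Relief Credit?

$625

Jonas ($281,300): Renter's Relief Credit: income exceeds $250,100 by $31,200, which is 16 full-or-partial $2,000 increments; reduction = 16 × $125 = $2,000, leaving $4,937.
Liang ($270,950): Renter's Relief Credit: income exceeds $250,100 by $20,850, which is 11 full-or-partial $2,000 increments; reduction = 11 × $125 = $1,375, leaving $5,562.
Difference: |$4,937 − $5,562| = $625.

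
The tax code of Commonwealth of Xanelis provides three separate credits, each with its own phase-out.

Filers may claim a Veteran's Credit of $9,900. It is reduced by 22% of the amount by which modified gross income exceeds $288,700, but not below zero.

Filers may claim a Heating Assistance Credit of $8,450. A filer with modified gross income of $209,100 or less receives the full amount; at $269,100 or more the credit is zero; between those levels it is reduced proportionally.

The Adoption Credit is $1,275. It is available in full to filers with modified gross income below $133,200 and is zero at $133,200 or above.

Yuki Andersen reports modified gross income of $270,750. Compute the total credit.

Veteran's Credit: $270,750 is at or below the $288,700 threshold, so the full $9,900 applies.
Heating Assistance Credit: $270,750 is at or above $269,100, so the credit is $0.
Adoption Credit: $270,750 meets or exceeds the $133,200 cutoff, so the credit is $0.
Total: $9,900 + $0 + $0 = $9,900.

$9,900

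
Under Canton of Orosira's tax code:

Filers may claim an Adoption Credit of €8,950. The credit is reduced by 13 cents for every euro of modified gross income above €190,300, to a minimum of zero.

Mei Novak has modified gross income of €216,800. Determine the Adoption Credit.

€5,505

Adoption Credit: 13% of the €26,500 excess over €190,300 is €3,445; credit = €8,950 − €3,445 = €5,505.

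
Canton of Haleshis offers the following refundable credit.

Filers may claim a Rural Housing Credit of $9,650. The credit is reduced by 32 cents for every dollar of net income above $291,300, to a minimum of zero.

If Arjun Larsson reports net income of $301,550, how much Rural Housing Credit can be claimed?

Rural Housing Credit: 32% of the $10,250 excess over $291,300 is $3,280; credit = $9,650 − $3,280 = $6,370.

$6,370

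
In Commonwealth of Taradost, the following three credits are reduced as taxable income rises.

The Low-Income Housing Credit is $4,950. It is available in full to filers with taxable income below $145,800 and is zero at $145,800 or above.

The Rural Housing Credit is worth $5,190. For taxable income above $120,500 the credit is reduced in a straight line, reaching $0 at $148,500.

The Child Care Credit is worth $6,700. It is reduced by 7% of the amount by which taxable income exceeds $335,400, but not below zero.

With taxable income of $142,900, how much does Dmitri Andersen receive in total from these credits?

$12,688

Low-Income Housing Credit: $142,900 is below the $145,800 cutoff, so the full $4,950 applies.
Rural Housing Credit: $142,900 is $22,400 into a $28,000 phase-out range, leaving 5,600/28,000 of the credit: $5,190 × 5,600/28,000 = $1,038.
Child Care Credit: $142,900 is at or below the $335,400 threshold, so the full $6,700 applies.
Total: $4,950 + $1,038 + $6,700 = $12,688.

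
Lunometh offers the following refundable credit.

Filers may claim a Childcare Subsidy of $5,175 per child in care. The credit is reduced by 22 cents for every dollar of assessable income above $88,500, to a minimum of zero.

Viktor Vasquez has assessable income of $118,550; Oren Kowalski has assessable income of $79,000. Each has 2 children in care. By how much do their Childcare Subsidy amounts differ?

Viktor ($118,550): Childcare Subsidy: base = 2 × $5,175 = $10,350. 22% of the $30,050 excess over $88,500 is $6,611; credit = $10,350 − $6,611 = $3,739.
Oren ($79,000): Childcare Subsidy: base = 2 × $5,175 = $10,350. $79,000 is at or below the $88,500 threshold, so the full $10,350 applies.
Difference: |$3,739 − $10,350| = $6,611.

$6,611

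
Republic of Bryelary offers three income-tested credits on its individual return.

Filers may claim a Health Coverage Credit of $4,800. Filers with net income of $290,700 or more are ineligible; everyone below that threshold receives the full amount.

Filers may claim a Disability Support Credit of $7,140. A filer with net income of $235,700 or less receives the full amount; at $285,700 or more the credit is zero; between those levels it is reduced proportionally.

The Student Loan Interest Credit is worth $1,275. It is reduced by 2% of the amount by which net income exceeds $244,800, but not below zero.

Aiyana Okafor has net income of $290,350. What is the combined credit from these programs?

Health Coverage Credit: $290,350 is below the $290,700 cutoff, so the full $4,800 applies.
Disability Support Credit: $290,350 is at or above $285,700, so the credit is $0.
Student Loan Interest Credit: 2% of the $45,550 excess over $244,800 is $911; credit = $1,275 − $911 = $364.
Total: $4,800 + $0 + $364 = $5,164.

$5,164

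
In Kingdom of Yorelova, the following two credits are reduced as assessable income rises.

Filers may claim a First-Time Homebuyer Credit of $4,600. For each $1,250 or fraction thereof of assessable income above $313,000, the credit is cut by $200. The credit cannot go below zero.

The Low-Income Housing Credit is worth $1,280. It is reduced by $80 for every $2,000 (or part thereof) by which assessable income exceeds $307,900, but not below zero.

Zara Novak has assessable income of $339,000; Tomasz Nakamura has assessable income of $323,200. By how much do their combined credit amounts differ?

$3,040

Zara ($339,000): First-Time Homebuyer Credit: income exceeds $313,000 by $26,000, which is 21 full-or-partial $1,250 increments; reduction = 21 × $200 = $4,200, leaving $400. Low-Income Housing Credit: income exceeds $307,900 by $31,100 → 16 increments × $80 = $1,280 ≥ base, so the credit is $0. total $400 + $0 = $400
Tomasz ($323,200): First-Time Homebuyer Credit: income exceeds $313,000 by $10,200, which is 9 full-or-partial $1,250 increments; reduction = 9 × $200 = $1,800, leaving $2,800. Low-Income Housing Credit: income exceeds $307,900 by $15,300, which is 8 full-or-partial $2,000 increments; reduction = 8 × $80 = $640, leaving $640. total $2,800 + $640 = $3,440
Difference: |$400 − $3,440| = $3,040.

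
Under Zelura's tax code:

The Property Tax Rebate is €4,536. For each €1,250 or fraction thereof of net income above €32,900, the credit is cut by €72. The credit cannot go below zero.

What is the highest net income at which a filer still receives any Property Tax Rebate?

After 62 increments the reduction is 62 × €72 = €4,464, leaving €72; one more increment wipes it out. Increment 62 ends at excess 62 × €1,250 = €77,500, so the highest qualifying income is €32,900 + €77,500 = €110,400.

€110,400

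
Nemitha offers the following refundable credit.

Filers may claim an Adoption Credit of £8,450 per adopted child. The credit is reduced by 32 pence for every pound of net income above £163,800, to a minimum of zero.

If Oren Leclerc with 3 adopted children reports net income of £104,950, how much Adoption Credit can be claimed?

£25,350

Adoption Credit: base = 3 × £8,450 = £25,350. £104,950 is at or below the £163,800 threshold, so the full £25,350 applies.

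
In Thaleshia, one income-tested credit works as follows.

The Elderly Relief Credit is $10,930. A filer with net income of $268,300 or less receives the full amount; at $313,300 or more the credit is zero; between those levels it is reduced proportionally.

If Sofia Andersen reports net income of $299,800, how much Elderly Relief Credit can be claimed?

$3,279

Elderly Relief Credit: $299,800 is $31,500 into a $45,000 phase-out range, leaving 13,500/45,000 of the credit: $10,930 × 13,500/45,000 = $3,279.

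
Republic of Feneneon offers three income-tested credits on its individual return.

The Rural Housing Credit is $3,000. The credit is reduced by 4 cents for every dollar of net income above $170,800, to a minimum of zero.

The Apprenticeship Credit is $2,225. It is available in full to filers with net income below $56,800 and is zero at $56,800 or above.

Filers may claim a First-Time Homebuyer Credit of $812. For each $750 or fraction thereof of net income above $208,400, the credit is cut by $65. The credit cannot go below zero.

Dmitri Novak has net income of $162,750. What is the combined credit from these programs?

$3,812

Rural Housing Credit: $162,750 is at or below the $170,800 threshold, so the full $3,000 applies.
Apprenticeship Credit: $162,750 meets or exceeds the $56,800 cutoff, so the credit is $0.
First-Time Homebuyer Credit: $162,750 is at or below the $208,400 threshold, so the full $812 applies.
Total: $3,000 + $0 + $812 = $3,812.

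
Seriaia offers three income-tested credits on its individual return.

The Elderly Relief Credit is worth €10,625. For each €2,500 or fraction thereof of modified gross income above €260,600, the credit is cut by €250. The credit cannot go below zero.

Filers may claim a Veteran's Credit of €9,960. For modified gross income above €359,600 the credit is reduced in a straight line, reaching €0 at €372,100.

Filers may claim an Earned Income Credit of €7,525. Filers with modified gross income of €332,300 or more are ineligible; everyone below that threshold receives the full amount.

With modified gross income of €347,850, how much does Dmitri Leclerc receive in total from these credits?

€11,835

Elderly Relief Credit: income exceeds €260,600 by €87,250, which is 35 full-or-partial €2,500 increments; reduction = 35 × €250 = €8,750, leaving €1,875.
Veteran's Credit: €347,850 is at or below the €359,600 threshold, so the full €9,960 applies.
Earned Income Credit: €347,850 meets or exceeds the €332,300 cutoff, so the credit is €0.
Total: €1,875 + €9,960 + €0 = €11,835.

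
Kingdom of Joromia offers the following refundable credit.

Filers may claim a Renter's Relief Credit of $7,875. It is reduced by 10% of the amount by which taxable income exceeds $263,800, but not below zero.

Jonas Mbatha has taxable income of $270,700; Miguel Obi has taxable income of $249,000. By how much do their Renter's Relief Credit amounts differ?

$690

Jonas ($270,700): Renter's Relief Credit: 10% of the $6,900 excess over $263,800 is $690; credit = $7,875 − $690 = $7,185.
Miguel ($249,000): Renter's Relief Credit: $249,000 is at or below the $263,800 threshold, so the full $7,875 applies.
Difference: |$7,185 − $7,875| = $690.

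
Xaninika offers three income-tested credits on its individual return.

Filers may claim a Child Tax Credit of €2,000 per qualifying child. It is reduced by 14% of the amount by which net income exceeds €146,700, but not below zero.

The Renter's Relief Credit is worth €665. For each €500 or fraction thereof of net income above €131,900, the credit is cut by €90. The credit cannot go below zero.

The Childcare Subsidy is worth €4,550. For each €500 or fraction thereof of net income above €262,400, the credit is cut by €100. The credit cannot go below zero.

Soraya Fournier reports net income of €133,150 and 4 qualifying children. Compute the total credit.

€12,945

Child Tax Credit: base = 4 × €2,000 = €8,000. €133,150 is at or below the €146,700 threshold, so the full €8,000 applies.
Renter's Relief Credit: income exceeds €131,900 by €1,250, which is 3 full-or-partial €500 increments; reduction = 3 × €90 = €270, leaving €395.
Childcare Subsidy: €133,150 is at or below the €262,400 threshold, so the full €4,550 applies.
Total: €8,000 + €395 + €4,550 = €12,945.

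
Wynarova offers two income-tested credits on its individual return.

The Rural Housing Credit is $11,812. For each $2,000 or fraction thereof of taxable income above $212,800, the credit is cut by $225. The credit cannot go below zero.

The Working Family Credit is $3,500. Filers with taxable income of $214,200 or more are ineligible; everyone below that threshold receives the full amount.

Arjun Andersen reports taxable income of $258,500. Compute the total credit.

$6,637

Rural Housing Credit: income exceeds $212,800 by $45,700, which is 23 full-or-partial $2,000 increments; reduction = 23 × $225 = $5,175, leaving $6,637.
Working Family Credit: $258,500 meets or exceeds the $214,200 cutoff, so the credit is $0.
Total: $6,637 + $0 = $6,637.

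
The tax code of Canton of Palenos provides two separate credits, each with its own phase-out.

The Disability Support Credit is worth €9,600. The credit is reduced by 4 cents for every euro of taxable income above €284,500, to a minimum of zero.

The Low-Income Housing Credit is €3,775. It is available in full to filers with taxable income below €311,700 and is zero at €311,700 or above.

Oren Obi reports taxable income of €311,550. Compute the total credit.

€12,293

Disability Support Credit: 4% of the €27,050 excess over €284,500 is €1,082; credit = €9,600 − €1,082 = €8,518.
Low-Income Housing Credit: €311,550 is below the €311,700 cutoff, so the full €3,775 applies.
Total: €8,518 + €3,775 = €12,293.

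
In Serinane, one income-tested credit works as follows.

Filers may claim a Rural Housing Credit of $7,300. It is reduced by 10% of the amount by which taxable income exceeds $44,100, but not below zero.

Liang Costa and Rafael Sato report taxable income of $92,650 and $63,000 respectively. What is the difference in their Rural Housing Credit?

Liang ($92,650): Rural Housing Credit: 10% of the $48,550 excess over $44,100 is $4,855; credit = $7,300 − $4,855 = $2,445.
Rafael ($63,000): Rural Housing Credit: 10% of the $18,900 excess over $44,100 is $1,890; credit = $7,300 − $1,890 = $5,410.
Difference: |$2,445 − $5,410| = $2,965.

$2,965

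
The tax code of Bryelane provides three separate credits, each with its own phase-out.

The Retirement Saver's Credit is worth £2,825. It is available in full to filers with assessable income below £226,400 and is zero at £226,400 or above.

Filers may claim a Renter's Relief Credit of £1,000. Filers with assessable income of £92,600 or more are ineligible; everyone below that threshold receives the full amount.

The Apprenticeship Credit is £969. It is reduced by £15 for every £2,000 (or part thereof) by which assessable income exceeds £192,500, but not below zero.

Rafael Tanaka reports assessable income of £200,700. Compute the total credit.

Retirement Saver's Credit: £200,700 is below the £226,400 cutoff, so the full £2,825 applies.
Renter's Relief Credit: £200,700 meets or exceeds the £92,600 cutoff, so the credit is £0.
Apprenticeship Credit: income exceeds £192,500 by £8,200, which is 5 full-or-partial £2,000 increments; reduction = 5 × £15 = £75, leaving £894.
Total: £2,825 + £0 + £894 = £3,719.

£3,719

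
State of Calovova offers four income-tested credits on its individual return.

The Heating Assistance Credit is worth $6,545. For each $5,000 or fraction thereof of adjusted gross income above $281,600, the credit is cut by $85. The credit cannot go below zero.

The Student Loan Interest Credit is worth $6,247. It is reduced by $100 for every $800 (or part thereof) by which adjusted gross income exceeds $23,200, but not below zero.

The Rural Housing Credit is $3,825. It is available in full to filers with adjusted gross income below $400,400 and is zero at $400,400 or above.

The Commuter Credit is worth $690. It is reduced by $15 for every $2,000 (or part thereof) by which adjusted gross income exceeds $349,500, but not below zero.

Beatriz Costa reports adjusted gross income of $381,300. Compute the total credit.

Heating Assistance Credit: income exceeds $281,600 by $99,700, which is 20 full-or-partial $5,000 increments; reduction = 20 × $85 = $1,700, leaving $4,845.
Student Loan Interest Credit: income exceeds $23,200 by $358,100 → 448 increments × $100 = $44,800 ≥ base, so the credit is $0.
Rural Housing Credit: $381,300 is below the $400,400 cutoff, so the full $3,825 applies.
Commuter Credit: income exceeds $349,500 by $31,800, which is 16 full-or-partial $2,000 increments; reduction = 16 × $15 = $240, leaving $450.
Total: $4,845 + $0 + $3,825 + $450 = $9,120.

$9,120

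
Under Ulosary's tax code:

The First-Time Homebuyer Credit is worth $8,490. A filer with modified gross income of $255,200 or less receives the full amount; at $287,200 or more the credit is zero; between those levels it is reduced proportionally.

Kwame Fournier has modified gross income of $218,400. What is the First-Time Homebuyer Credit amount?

First-Time Homebuyer Credit: $218,400 is at or below the $255,200 threshold, so the full $8,490 applies.

$8,490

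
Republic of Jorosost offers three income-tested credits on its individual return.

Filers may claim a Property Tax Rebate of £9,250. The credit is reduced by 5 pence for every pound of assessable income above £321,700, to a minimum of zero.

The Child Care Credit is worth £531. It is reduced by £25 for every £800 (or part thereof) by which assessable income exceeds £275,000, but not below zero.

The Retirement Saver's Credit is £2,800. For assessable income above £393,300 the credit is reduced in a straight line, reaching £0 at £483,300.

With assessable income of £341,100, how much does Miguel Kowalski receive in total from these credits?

Property Tax Rebate: 5% of the £19,400 excess over £321,700 is £970; credit = £9,250 − £970 = £8,280.
Child Care Credit: income exceeds £275,000 by £66,100 → 83 increments × £25 = £2,075 ≥ base, so the credit is £0.
Retirement Saver's Credit: £341,100 is at or below the £393,300 threshold, so the full £2,800 applies.
Total: £8,280 + £0 + £2,800 = £11,080.

£11,080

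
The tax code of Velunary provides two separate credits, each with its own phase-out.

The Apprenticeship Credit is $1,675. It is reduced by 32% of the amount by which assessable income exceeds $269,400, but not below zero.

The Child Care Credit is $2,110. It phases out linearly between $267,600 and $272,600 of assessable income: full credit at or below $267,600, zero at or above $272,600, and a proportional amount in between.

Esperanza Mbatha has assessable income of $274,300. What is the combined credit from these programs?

Apprenticeship Credit: 32% of the $4,900 excess over $269,400 is $1,568; credit = $1,675 − $1,568 = $107.
Child Care Credit: $274,300 is at or above $272,600, so the credit is $0.
Total: $107 + $0 = $107.

$107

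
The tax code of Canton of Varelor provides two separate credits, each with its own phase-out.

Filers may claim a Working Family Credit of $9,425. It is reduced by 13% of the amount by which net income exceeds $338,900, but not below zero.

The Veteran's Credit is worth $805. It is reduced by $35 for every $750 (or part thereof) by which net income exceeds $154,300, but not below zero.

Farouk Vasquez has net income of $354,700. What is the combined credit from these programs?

$7,371

Working Family Credit: 13% of the $15,800 excess over $338,900 is $2,054; credit = $9,425 − $2,054 = $7,371.
Veteran's Credit: income exceeds $154,300 by $200,400 → 268 increments × $35 = $9,380 ≥ base, so the credit is $0.
Total: $7,371 + $0 = $7,371.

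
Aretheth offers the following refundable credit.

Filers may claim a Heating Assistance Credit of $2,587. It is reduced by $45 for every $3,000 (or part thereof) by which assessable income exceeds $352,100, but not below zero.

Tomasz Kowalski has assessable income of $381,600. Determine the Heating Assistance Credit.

$2,137

Heating Assistance Credit: income exceeds $352,100 by $29,500, which is 10 full-or-partial $3,000 increments; reduction = 10 × $45 = $450, leaving $2,137.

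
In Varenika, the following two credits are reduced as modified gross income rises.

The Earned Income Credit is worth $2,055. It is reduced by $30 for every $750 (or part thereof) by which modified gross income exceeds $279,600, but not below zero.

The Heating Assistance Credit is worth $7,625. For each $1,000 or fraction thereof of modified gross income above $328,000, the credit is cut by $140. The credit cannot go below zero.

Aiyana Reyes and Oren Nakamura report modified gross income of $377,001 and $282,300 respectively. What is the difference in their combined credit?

Aiyana ($377,001): Earned Income Credit: income exceeds $279,600 by $97,401 → 130 increments × $30 = $3,900 ≥ base, so the credit is $0. Heating Assistance Credit: income exceeds $328,000 by $49,001, which is 50 full-or-partial $1,000 increments; reduction = 50 × $140 = $7,000, leaving $625. total $0 + $625 = $625
Oren ($282,300): Earned Income Credit: income exceeds $279,600 by $2,700, which is 4 full-or-partial $750 increments; reduction = 4 × $30 = $120, leaving $1,935. Heating Assistance Credit: $282,300 is at or below the $328,000 threshold, so the full $7,625 applies. total $1,935 + $7,625 = $9,560
Difference: |$625 − $9,560| = $8,935.

$8,935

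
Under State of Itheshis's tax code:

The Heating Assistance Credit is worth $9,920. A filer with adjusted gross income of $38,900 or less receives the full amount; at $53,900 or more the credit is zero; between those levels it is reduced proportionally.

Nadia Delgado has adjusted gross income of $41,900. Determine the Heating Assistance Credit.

Heating Assistance Credit: $41,900 is $3,000 into a $15,000 phase-out range, leaving 12,000/15,000 of the credit: $9,920 × 12,000/15,000 = $7,936.

$7,936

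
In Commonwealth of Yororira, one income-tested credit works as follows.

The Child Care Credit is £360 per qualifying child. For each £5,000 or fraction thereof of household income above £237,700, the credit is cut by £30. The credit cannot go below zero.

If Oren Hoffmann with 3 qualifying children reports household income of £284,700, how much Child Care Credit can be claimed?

£780

Child Care Credit: base = 3 × £360 = £1,080. income exceeds £237,700 by £47,000, which is 10 full-or-partial £5,000 increments; reduction = 10 × £30 = £300, leaving £780.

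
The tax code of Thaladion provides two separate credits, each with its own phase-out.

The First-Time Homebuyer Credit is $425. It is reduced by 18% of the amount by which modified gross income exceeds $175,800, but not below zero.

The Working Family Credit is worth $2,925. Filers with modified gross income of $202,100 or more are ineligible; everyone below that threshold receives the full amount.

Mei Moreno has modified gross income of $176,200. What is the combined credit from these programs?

First-Time Homebuyer Credit: 18% of the $400 excess over $175,800 is $72; credit = $425 − $72 = $353.
Working Family Credit: $176,200 is below the $202,100 cutoff, so the full $2,925 applies.
Total: $353 + $2,925 = $3,278.

$3,278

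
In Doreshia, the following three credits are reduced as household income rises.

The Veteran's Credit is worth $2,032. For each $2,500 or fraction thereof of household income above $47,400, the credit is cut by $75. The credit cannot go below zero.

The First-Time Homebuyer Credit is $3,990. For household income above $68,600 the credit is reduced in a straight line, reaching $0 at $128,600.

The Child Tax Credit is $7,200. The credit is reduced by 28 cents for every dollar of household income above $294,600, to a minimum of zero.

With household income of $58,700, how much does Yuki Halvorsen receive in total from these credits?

Veteran's Credit: income exceeds $47,400 by $11,300, which is 5 full-or-partial $2,500 increments; reduction = 5 × $75 = $375, leaving $1,657.
First-Time Homebuyer Credit: $58,700 is at or below the $68,600 threshold, so the full $3,990 applies.
Child Tax Credit: $58,700 is at or below the $294,600 threshold, so the full $7,200 applies.
Total: $1,657 + $3,990 + $7,200 = $12,847.

$12,847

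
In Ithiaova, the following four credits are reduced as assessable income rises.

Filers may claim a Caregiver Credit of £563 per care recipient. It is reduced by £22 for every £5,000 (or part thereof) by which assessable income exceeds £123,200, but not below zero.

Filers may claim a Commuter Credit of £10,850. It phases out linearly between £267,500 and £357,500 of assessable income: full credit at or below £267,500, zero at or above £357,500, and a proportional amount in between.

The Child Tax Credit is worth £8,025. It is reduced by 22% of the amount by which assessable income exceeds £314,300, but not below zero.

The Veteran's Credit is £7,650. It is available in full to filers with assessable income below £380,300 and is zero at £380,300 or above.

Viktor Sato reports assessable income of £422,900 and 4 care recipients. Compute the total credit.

£932

Caregiver Credit: base = 4 × £563 = £2,252. income exceeds £123,200 by £299,700, which is 60 full-or-partial £5,000 increments; reduction = 60 × £22 = £1,320, leaving £932.
Commuter Credit: £422,900 is at or above £357,500, so the credit is £0.
Child Tax Credit: 22% of the £108,600 excess over £314,300 is £23,892 ≥ base, so the credit is £0.
Veteran's Credit: £422,900 meets or exceeds the £380,300 cutoff, so the credit is £0.
Total: £932 + £0 + £0 + £0 = £932.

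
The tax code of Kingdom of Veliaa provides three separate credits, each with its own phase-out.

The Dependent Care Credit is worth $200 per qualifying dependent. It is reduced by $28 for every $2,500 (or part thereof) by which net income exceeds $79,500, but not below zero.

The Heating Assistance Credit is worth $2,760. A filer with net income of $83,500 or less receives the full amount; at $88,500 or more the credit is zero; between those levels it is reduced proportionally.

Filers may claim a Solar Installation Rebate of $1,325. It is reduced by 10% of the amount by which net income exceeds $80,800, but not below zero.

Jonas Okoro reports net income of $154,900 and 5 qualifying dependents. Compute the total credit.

$132

Dependent Care Credit: base = 5 × $200 = $1,000. income exceeds $79,500 by $75,400, which is 31 full-or-partial $2,500 increments; reduction = 31 × $28 = $868, leaving $132.
Heating Assistance Credit: $154,900 is at or above $88,500, so the credit is $0.
Solar Installation Rebate: 10% of the $74,100 excess over $80,800 is $7,410 ≥ base, so the credit is $0.
Total: $132 + $0 + $0 = $132.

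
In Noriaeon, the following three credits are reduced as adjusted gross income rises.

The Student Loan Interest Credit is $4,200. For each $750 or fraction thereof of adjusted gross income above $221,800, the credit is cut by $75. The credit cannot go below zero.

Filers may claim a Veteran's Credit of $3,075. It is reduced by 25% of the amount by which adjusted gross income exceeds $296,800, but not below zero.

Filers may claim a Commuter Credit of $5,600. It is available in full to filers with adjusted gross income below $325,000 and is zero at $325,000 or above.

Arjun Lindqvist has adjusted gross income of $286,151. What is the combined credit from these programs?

$8,675

Student Loan Interest Credit: income exceeds $221,800 by $64,351 → 86 increments × $75 = $6,450 ≥ base, so the credit is $0.
Veteran's Credit: $286,151 is at or below the $296,800 threshold, so the full $3,075 applies.
Commuter Credit: $286,151 is below the $325,000 cutoff, so the full $5,600 applies.
Total: $0 + $3,075 + $5,600 = $8,675.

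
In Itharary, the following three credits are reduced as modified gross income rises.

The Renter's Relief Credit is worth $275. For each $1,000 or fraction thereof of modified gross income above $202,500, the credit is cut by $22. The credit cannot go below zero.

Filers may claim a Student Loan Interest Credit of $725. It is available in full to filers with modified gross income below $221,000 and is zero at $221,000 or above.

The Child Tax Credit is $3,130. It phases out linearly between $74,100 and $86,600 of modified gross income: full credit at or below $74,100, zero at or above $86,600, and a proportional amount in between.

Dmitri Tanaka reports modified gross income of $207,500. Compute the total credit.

Renter's Relief Credit: income exceeds $202,500 by $5,000, which is 5 full-or-partial $1,000 increments; reduction = 5 × $22 = $110, leaving $165.
Student Loan Interest Credit: $207,500 is below the $221,000 cutoff, so the full $725 applies.
Child Tax Credit: $207,500 is at or above $86,600, so the credit is $0.
Total: $165 + $725 + $0 = $890.

$890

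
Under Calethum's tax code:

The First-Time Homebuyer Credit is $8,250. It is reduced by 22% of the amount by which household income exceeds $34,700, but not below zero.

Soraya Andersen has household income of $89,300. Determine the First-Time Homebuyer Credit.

First-Time Homebuyer Credit: 22% of the $54,600 excess over $34,700 is $12,012 ≥ base, so the credit is $0.

$0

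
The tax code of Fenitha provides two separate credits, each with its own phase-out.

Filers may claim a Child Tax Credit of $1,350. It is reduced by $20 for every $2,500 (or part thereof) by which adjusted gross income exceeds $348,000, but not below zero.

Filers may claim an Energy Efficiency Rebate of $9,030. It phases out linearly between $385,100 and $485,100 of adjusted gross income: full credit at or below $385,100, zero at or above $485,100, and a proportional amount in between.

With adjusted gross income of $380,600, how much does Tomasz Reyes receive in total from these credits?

$10,100

Child Tax Credit: income exceeds $348,000 by $32,600, which is 14 full-or-partial $2,500 increments; reduction = 14 × $20 = $280, leaving $1,070.
Energy Efficiency Rebate: $380,600 is at or below the $385,100 threshold, so the full $9,030 applies.
Total: $1,070 + $9,030 = $10,100.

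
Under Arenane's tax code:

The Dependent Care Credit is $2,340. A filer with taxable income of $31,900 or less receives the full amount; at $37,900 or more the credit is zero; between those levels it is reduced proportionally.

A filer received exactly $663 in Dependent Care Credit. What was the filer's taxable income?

$36,200

$663 is 663/2,340 of the full $2,340, so 1,677/2,340 of the $6,000 range has been used: income = $31,900 + $6,000 × 1,677/2,340 = $36,200.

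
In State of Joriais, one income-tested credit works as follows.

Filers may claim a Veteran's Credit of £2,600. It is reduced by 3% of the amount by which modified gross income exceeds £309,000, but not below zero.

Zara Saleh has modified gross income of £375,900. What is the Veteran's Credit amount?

£593

Veteran's Credit: 3% of the £66,900 excess over £309,000 is £2,007; credit = £2,600 − £2,007 = £593.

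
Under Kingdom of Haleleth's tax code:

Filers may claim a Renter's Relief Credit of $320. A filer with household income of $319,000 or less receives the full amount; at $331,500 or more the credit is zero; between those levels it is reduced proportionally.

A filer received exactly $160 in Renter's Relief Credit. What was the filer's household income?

$160 is 160/320 of the full $320, so 160/320 of the $12,500 range has been used: income = $319,000 + $12,500 × 160/320 = $325,250.

$325,250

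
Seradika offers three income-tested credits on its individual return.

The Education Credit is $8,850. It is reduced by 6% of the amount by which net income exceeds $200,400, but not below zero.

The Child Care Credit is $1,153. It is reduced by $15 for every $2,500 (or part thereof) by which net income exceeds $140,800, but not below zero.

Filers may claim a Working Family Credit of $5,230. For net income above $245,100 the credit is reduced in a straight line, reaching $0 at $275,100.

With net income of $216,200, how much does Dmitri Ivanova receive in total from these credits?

$13,820

Education Credit: 6% of the $15,800 excess over $200,400 is $948; credit = $8,850 − $948 = $7,902.
Child Care Credit: income exceeds $140,800 by $75,400, which is 31 full-or-partial $2,500 increments; reduction = 31 × $15 = $465, leaving $688.
Working Family Credit: $216,200 is at or below the $245,100 threshold, so the full $5,230 applies.
Total: $7,902 + $688 + $5,230 = $13,820.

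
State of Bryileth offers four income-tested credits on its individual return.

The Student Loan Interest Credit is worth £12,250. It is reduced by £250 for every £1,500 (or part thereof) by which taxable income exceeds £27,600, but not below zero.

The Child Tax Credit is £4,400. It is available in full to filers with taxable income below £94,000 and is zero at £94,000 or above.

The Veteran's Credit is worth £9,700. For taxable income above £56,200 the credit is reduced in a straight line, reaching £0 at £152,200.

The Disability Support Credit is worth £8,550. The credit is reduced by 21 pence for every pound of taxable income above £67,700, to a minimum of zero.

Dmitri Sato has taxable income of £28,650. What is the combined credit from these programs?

Student Loan Interest Credit: income exceeds £27,600 by £1,050, which is 1 full-or-partial £1,500 increment; reduction = 1 × £250 = £250, leaving £12,000.
Child Tax Credit: £28,650 is below the £94,000 cutoff, so the full £4,400 applies.
Veteran's Credit: £28,650 is at or below the £56,200 threshold, so the full £9,700 applies.
Disability Support Credit: £28,650 is at or below the £67,700 threshold, so the full £8,550 applies.
Total: £12,000 + £4,400 + £9,700 + £8,550 = £34,650.

£34,650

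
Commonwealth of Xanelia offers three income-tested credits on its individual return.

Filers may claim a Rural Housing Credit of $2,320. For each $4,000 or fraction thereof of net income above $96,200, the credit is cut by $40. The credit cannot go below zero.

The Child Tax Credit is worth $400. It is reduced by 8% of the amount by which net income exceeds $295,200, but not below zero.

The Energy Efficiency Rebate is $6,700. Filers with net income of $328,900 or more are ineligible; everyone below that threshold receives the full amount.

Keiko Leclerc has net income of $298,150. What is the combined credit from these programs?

Rural Housing Credit: income exceeds $96,200 by $201,950, which is 51 full-or-partial $4,000 increments; reduction = 51 × $40 = $2,040, leaving $280.
Child Tax Credit: 8% of the $2,950 excess over $295,200 is $236; credit = $400 − $236 = $164.
Energy Efficiency Rebate: $298,150 is below the $328,900 cutoff, so the full $6,700 applies.
Total: $280 + $164 + $6,700 = $7,144.

$7,144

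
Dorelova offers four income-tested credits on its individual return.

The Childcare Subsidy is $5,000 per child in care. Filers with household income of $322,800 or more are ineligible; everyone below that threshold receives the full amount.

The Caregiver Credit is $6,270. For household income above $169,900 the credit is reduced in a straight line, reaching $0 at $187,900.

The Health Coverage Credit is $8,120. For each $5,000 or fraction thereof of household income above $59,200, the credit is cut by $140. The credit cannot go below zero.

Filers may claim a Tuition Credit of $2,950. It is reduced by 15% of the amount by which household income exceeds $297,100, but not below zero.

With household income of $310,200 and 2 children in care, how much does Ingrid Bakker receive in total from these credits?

$11,965

Childcare Subsidy: base = 2 × $5,000 = $10,000. $310,200 is below the $322,800 cutoff, so the full $10,000 applies.
Caregiver Credit: $310,200 is at or above $187,900, so the credit is $0.
Health Coverage Credit: income exceeds $59,200 by $251,000, which is 51 full-or-partial $5,000 increments; reduction = 51 × $140 = $7,140, leaving $980.
Tuition Credit: 15% of the $13,100 excess over $297,100 is $1,965; credit = $2,950 − $1,965 = $985.
Total: $10,000 + $0 + $980 + $985 = $11,965.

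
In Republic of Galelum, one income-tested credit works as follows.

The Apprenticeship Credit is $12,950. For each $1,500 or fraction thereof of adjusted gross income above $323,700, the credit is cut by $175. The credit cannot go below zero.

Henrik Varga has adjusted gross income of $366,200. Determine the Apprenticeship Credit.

$7,875

Apprenticeship Credit: income exceeds $323,700 by $42,500, which is 29 full-or-partial $1,500 increments; reduction = 29 × $175 = $5,075, leaving $7,875.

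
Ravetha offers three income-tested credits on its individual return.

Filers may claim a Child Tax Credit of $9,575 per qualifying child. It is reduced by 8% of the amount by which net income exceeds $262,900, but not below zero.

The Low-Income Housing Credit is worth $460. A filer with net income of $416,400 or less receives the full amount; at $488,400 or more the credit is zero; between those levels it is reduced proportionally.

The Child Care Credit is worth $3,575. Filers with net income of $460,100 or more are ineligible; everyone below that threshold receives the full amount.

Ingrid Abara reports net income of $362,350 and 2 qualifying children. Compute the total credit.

$15,229

Child Tax Credit: base = 2 × $9,575 = $19,150. 8% of the $99,450 excess over $262,900 is $7,956; credit = $19,150 − $7,956 = $11,194.
Low-Income Housing Credit: $362,350 is at or below the $416,400 threshold, so the full $460 applies.
Child Care Credit: $362,350 is below the $460,100 cutoff, so the full $3,575 applies.
Total: $11,194 + $460 + $3,575 = $15,229.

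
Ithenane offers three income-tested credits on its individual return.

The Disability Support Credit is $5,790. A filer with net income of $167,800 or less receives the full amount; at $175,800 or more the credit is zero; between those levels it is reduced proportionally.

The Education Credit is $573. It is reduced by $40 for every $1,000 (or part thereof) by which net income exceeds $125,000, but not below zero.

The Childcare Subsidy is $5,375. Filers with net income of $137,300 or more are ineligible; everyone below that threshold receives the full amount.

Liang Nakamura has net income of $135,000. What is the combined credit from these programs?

Disability Support Credit: $135,000 is at or below the $167,800 threshold, so the full $5,790 applies.
Education Credit: income exceeds $125,000 by $10,000, which is 10 full-or-partial $1,000 increments; reduction = 10 × $40 = $400, leaving $173.
Childcare Subsidy: $135,000 is below the $137,300 cutoff, so the full $5,375 applies.
Total: $5,790 + $173 + $5,375 = $11,338.

$11,338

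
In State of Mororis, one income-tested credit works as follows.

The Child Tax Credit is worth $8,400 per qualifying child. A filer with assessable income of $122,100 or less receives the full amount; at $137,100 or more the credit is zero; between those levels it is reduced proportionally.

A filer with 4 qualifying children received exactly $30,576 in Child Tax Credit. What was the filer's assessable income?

$123,450

Full credit = 4 × $8,400 = $33,600.
$30,576 is 30,576/33,600 of the full $33,600, so 3,024/33,600 of the $15,000 range has been used: income = $122,100 + $15,000 × 3,024/33,600 = $123,450.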